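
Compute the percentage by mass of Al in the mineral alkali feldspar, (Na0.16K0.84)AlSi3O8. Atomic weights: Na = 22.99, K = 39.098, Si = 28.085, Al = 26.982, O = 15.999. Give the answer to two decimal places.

9.78 wt%

Formula mass = 0.16·22.99 + 0.84·39.098 + 1·26.982 + 3·28.085 + 8·15.999 = 275.750 g/mol, of which 26.982 g is Al.
So Al makes up 26.982/275.750 = 0.0978 of the mass, i.e. 9.78%.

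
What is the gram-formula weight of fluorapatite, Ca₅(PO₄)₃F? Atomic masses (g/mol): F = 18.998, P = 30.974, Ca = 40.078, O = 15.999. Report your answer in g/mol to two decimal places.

The formula mass is the sum 5×40.078 + 3×30.974 + 12×15.999 + 1×18.998.

504.30 g/mol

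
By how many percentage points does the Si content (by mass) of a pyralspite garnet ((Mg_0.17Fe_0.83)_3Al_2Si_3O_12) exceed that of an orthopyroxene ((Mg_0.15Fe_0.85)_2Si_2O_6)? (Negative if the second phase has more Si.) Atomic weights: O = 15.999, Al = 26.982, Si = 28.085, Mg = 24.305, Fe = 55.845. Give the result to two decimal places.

M((Mg_0.17Fe_0.83)_3Al_2Si_3O_12) = 481.657 g/mol, so wt% Si = 84.255/481.657 × 100 = 17.49%.
M((Mg_0.15Fe_0.85)_2Si_2O_6) = 254.392 g/mol, so wt% Si = 56.170/254.392 × 100 = 22.08%.
17.49 − 22.08 = -4.59 pp.

-4.59 percentage points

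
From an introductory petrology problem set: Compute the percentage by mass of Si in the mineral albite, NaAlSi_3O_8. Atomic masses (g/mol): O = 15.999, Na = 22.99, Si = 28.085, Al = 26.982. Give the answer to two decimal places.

M(NaAlSi_3O_8) = 262.219 g/mol.
Si contributes 3 × 28.085 = 84.255 g per mole.
84.255/262.219 = 0.3213 → 32.13%.

32.13 mass %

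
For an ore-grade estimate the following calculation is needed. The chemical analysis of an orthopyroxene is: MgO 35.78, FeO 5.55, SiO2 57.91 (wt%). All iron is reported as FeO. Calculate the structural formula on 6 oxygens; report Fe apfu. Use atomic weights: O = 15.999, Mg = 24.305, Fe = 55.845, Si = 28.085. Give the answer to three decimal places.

0.160 Fe apfu

MgO: 35.78/40.304 = 0.88775 mol → 0.88775 mol Mg, 0.88775 mol O.
FeO: 5.55/71.844 = 0.07725 mol → 0.07725 mol Fe, 0.07725 mol O.
SiO2: 57.91/60.083 = 0.96383 mol → 0.96383 mol Si, 1.92766 mol O.
Total oxygen = 2.89266 mol. Normalization factor = 6/2.89266 = 2.07422.
Fe per 6 O = 0.07725 × 2.07422 = 0.160.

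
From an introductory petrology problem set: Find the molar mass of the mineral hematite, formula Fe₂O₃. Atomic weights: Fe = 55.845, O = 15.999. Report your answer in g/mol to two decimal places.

159.69 g/mol

The formula mass is the sum 2×55.845 + 3×15.999.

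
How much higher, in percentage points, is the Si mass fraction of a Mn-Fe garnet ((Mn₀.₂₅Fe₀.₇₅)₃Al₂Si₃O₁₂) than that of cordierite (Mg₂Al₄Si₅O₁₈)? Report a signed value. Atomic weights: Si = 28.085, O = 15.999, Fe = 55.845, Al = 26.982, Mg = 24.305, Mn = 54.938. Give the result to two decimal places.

-7.06 percentage points

First mineral: 84.255 g Si in 497.062 g formula = 16.95 wt% Si.
Second mineral: 140.425 g Si in 584.945 g formula = 24.01 wt% Si.
16.95% − 24.01% gives a difference of -7.06 percentage points.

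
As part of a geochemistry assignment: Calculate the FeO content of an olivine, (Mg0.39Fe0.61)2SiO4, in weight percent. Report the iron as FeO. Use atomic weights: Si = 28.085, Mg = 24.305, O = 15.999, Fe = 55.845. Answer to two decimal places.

M((Mg0.39Fe0.61)2SiO4) = 179.170 g/mol; M(FeO) = 71.844 g/mol.
Moles FeO per formula unit = 1.22 Fe ÷ 1 = 1.2200.
FeO fraction = (1.2200 × 71.844) / 179.170 = 87.650/179.170 = 0.4892.

48.92 wt%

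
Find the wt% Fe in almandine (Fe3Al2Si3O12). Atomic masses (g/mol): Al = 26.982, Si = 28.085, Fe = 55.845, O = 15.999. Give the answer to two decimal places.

Formula mass = 3*55.845 + 2*26.982 + 3*28.085 + 12*15.999 = 497.742 g/mol, of which 167.535 g is Fe.
So Fe makes up 167.535/497.742 = 0.3366 of the mass, i.e. 33.66%.

33.66 weight percent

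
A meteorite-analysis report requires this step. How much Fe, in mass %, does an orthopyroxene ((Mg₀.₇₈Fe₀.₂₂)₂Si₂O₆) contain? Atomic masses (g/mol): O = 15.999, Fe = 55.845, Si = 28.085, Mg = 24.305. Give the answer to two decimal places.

11.45 mass %

M((Mg₀.₇₈Fe₀.₂₂)₂Si₂O₆) = 214.652 g/mol.
Fe contributes 0.44 × 55.845 = 24.572 g per mole.
24.572/214.652 = 0.1145 → 11.45%.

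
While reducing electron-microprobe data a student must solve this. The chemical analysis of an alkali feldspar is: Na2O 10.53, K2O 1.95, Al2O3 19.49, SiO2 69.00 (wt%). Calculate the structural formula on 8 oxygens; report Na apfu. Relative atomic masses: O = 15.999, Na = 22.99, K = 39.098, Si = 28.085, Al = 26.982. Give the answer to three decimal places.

Na2O (M=61.979): mol = 0.16990; Na = 0.33980, O = 0.16990.
K2O (M=94.195): mol = 0.02070; K = 0.04140, O = 0.02070.
Al2O3 (M=101.961): mol = 0.19115; Al = 0.38230, O = 0.57345.
SiO2 (M=60.083): mol = 1.14841; Si = 1.14841, O = 2.29682.
ΣO = 3.06087; factor = 8/ΣO = 2.61364.
Na apfu = 0.33980 × 2.61364 = 0.888.

0.888 Na apfu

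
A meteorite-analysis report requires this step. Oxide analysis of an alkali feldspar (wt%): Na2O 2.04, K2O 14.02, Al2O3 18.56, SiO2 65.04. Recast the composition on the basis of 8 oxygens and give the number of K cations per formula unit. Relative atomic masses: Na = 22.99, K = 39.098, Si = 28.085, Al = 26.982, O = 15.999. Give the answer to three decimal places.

0.823 K apfu

2.04 wt% Na2O ÷ 61.979 g/mol = 0.03291 mol, giving 0.06582 Na and 0.03291 O.
14.02 wt% K2O ÷ 94.195 g/mol = 0.14884 mol, giving 0.29768 K and 0.14884 O.
18.56 wt% Al2O3 ÷ 101.961 g/mol = 0.18203 mol, giving 0.36406 Al and 0.54609 O.
65.04 wt% SiO2 ÷ 60.083 g/mol = 1.08250 mol, giving 1.08250 Si and 2.16500 O.
Oxygen sums to 2.89284; scaling by 8/2.89284 = 2.76545 puts the formula on 8 O.
K: 0.29768 × 2.76545 = 0.823 atoms per formula unit.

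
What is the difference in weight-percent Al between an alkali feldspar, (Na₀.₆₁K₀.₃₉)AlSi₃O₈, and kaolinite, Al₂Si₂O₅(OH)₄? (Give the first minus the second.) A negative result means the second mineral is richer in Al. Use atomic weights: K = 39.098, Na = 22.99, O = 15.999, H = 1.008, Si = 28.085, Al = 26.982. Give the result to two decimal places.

-10.85 percentage points

M((Na₀.₆₁K₀.₃₉)AlSi₃O₈) = 268.501 g/mol, so wt% Al = 26.982/268.501 × 100 = 10.05%.
M(Al₂Si₂O₅(OH)₄) = 258.157 g/mol, so wt% Al = 53.964/258.157 × 100 = 20.90%.
10.05 − 20.90 = -10.85 pp.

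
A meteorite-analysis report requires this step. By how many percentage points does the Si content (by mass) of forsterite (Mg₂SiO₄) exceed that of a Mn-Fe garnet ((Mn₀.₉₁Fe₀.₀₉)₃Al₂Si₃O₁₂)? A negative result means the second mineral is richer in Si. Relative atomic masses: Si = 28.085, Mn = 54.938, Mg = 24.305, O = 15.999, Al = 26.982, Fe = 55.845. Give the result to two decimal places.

Si in Mg₂SiO₄: molar mass 140.691 g/mol; 1×28.085 = 28.085 g → 19.96 wt%.
Si in (Mn₀.₉₁Fe₀.₀₉)₃Al₂Si₃O₁₂: molar mass 495.266 g/mol; 3×28.085 = 84.255 g → 17.01 wt%.
Difference = 19.96 − 17.01 = 2.95 percentage points.

2.95 percentage points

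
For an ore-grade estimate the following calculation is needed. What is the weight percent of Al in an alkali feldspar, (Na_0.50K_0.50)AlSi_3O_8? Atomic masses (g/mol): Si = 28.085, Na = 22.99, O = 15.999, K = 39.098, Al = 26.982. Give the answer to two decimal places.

9.98 weight percent

Formula mass = 0.50·22.99 + 0.50·39.098 + 1·26.982 + 3·28.085 + 8·15.999 = 270.273 g/mol, of which 26.982 g is Al.
So Al makes up 26.982/270.273 = 0.0998 of the mass, i.e. 9.98%.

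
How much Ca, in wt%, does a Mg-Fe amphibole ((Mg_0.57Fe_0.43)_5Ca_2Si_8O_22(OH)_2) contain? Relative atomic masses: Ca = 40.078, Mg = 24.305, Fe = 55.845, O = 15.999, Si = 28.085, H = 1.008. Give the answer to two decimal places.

9.11 wt%

Formula mass = 2.85*24.305 + 2.15*55.845 + 2*40.078 + 8*28.085 + 24*15.999 + 2*1.008 = 880.164 g/mol, of which 80.156 g is Ca.
So Ca makes up 80.156/880.164 = 0.0911 of the mass, i.e. 9.11%.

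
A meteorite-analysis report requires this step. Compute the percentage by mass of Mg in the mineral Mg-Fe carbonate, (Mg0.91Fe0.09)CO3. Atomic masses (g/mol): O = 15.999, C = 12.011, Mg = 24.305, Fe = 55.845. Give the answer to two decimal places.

M((Mg0.91Fe0.09)CO3) = 87.152 g/mol.
Mg contributes 0.91 × 24.305 = 22.118 g per mole.
22.118/87.152 = 0.2538 → 25.38%.

25.38 weight percent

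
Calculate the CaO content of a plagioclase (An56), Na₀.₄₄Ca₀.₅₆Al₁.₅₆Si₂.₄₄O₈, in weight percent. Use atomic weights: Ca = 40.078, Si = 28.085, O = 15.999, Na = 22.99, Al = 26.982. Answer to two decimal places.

11.58 wt%

M(Na₀.₄₄Ca₀.₅₆Al₁.₅₆Si₂.₄₄O₈) = 271.171 g/mol; M(CaO) = 56.077 g/mol.
Moles CaO per formula unit = 0.56 Ca ÷ 1 = 0.5600.
CaO fraction = (0.5600 × 56.077) / 271.171 = 31.403/271.171 = 0.1158.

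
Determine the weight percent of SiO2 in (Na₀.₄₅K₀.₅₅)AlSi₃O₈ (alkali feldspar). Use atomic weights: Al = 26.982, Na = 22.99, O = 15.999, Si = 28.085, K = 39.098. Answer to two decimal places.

66.49 wt%

Formula mass = 271.078 g/mol.
3 Si → 3.0000 mol SiO2 per formula unit; M(SiO2) = 60.083, so SiO2 mass = 180.249 g.
180.249/271.078 × 100 = 66.49 wt%.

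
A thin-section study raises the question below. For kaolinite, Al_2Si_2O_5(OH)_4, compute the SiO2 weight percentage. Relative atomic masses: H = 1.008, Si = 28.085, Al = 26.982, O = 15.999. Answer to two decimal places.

46.55 wt%

Formula mass = 258.157 g/mol.
2 Si → 2.0000 mol SiO2 per formula unit; M(SiO2) = 60.083, so SiO2 mass = 120.166 g.
120.166/258.157 × 100 = 46.55 wt%.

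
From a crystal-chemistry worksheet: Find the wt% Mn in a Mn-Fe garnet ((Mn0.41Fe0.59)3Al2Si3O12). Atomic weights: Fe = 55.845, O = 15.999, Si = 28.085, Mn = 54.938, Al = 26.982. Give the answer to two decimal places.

M((Mn0.41Fe0.59)3Al2Si3O12) = 496.626 g/mol.
Mn contributes 1.23 × 54.938 = 67.574 g per mole.
67.574/496.626 = 0.1361 → 13.61%.

13.61 weight percent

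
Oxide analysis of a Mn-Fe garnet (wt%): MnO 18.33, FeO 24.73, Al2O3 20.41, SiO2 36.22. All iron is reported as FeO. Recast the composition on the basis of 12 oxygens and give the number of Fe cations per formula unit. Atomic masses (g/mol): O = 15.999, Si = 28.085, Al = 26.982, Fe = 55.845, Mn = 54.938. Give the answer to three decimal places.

1.715 Fe apfu

MnO (M=70.937): mol = 0.25840; Mn = 0.25840, O = 0.25840.
FeO (M=71.844): mol = 0.34422; Fe = 0.34422, O = 0.34422.
Al2O3 (M=101.961): mol = 0.20017; Al = 0.40034, O = 0.60051.
SiO2 (M=60.083): mol = 0.60283; Si = 0.60283, O = 1.20566.
ΣO = 2.40879; factor = 12/ΣO = 4.98175.
Fe apfu = 0.34422 × 4.98175 = 1.715.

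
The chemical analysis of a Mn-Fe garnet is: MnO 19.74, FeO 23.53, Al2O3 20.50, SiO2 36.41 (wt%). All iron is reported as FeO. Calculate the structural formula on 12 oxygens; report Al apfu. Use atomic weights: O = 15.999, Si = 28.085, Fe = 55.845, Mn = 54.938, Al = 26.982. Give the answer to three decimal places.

1.993 Al apfu

MnO: 19.74/70.937 = 0.27828 mol → 0.27828 mol Mn, 0.27828 mol O.
FeO: 23.53/71.844 = 0.32752 mol → 0.32752 mol Fe, 0.32752 mol O.
Al2O3: 20.50/101.961 = 0.20106 mol → 0.40212 mol Al, 0.60318 mol O.
SiO2: 36.41/60.083 = 0.60600 mol → 0.60600 mol Si, 1.21200 mol O.
Total oxygen = 2.42098 mol. Normalization factor = 12/2.42098 = 4.95667.
Al per 12 O = 0.40212 × 4.95667 = 1.993.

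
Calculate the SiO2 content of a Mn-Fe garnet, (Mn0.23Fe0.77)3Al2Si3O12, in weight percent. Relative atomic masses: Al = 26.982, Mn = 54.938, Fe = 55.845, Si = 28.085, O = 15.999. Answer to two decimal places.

Formula mass = 497.116 g/mol.
3 Si → 3.0000 mol SiO2 per formula unit; M(SiO2) = 60.083, so SiO2 mass = 180.249 g.
180.249/497.116 × 100 = 36.26 wt%.

36.26 wt%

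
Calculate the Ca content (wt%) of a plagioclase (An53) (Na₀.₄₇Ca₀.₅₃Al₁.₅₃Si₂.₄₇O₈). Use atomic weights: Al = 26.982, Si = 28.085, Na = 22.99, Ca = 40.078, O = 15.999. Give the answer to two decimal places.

7.85 wt%

Molar mass of Na₀.₄₇Ca₀.₅₃Al₁.₅₃Si₂.₄₇O₈: 0.47×22.99 + 0.53×40.078 + 1.53×26.982 + 2.47×28.085 + 8×15.999 = 270.691 g/mol.
Mass of Ca per formula unit: 0.53 × 40.078 = 21.241 g.
Weight fraction Ca = 21.241 / 270.691 = 0.0785.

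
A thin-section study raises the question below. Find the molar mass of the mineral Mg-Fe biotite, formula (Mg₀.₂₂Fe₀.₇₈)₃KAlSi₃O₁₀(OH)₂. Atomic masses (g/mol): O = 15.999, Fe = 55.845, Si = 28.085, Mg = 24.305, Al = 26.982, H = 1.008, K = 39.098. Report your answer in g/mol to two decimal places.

M = 0.66·24.305 + 2.34·55.845 + 1·39.098 + 1·26.982 + 3·28.085 + 12·15.999 + 2·1.008

491.06 g/mol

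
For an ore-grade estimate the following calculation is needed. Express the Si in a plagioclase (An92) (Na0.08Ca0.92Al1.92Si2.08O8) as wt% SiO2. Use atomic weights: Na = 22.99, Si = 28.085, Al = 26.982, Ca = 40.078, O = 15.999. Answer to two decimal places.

M(Na0.08Ca0.92Al1.92Si2.08O8) = 276.925 g/mol; M(SiO2) = 60.083 g/mol.
Moles SiO2 per formula unit = 2.08 Si ÷ 1 = 2.0800.
SiO2 fraction = (2.0800 × 60.083) / 276.925 = 124.973/276.925 = 0.4513.

45.13 wt%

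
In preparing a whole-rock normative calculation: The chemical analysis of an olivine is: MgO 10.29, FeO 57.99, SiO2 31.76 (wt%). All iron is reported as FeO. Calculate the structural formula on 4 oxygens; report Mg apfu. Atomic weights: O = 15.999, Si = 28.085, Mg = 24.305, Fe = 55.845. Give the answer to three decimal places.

0.482 Mg apfu

MgO (M=40.304): mol = 0.25531; Mg = 0.25531, O = 0.25531.
FeO (M=71.844): mol = 0.80717; Fe = 0.80717, O = 0.80717.
SiO2 (M=60.083): mol = 0.52860; Si = 0.52860, O = 1.05720.
ΣO = 2.11968; factor = 4/ΣO = 1.88708.
Mg apfu = 0.25531 × 1.88708 = 0.482.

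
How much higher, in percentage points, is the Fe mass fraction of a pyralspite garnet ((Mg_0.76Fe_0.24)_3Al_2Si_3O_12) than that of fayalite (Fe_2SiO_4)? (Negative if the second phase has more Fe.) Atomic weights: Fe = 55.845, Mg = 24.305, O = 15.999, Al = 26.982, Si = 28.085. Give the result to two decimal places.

Fe in (Mg_0.76Fe_0.24)_3Al_2Si_3O_12: molar mass 425.831 g/mol; 0.72×55.845 = 40.208 g → 9.44 wt%.
Fe in Fe_2SiO_4: molar mass 203.771 g/mol; 2×55.845 = 111.690 g → 54.81 wt%.
Difference = 9.44 − 54.81 = -45.37 percentage points.

-45.37 percentage points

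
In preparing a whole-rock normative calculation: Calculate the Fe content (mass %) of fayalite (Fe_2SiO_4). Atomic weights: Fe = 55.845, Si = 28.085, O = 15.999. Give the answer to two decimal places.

54.81 mass %

Molar mass of Fe_2SiO_4: 2×55.845 + 1×28.085 + 4×15.999 = 203.771 g/mol.
Mass of Fe per formula unit: 2 × 55.845 = 111.690 g.
Weight fraction Fe = 111.690 / 203.771 = 0.5481.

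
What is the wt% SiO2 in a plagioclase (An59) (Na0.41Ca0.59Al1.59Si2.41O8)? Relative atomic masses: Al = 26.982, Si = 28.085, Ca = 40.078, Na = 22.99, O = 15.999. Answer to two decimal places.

53.30 wt%

Formula mass = 271.650 g/mol.
2.41 Si → 2.4100 mol SiO2 per formula unit; M(SiO2) = 60.083, so SiO2 mass = 144.800 g.
144.800/271.650 × 100 = 53.30 wt%.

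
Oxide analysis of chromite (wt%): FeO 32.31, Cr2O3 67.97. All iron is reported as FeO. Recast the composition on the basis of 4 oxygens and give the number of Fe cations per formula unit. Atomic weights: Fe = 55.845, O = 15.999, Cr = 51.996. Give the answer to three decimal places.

1.004 Fe apfu

FeO: 32.31/71.844 = 0.44972 mol → 0.44972 mol Fe, 0.44972 mol O.
Cr2O3: 67.97/151.989 = 0.44720 mol → 0.89440 mol Cr, 1.34160 mol O.
Total oxygen = 1.79132 mol. Normalization factor = 4/1.79132 = 2.23299.
Fe per 4 O = 0.44972 × 2.23299 = 1.004.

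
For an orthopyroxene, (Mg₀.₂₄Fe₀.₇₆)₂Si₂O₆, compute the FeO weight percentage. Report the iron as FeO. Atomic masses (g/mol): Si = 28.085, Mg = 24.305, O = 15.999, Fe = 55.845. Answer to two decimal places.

43.91 wt%

Molar mass of (Mg₀.₂₄Fe₀.₇₆)₂Si₂O₆ = 0.48·24.305 + 1.52·55.845 + 2·28.085 + 6·15.999 = 248.715 g/mol.
Each formula unit contains 1.52 Fe, equivalent to 1.52/1 = 1.5200 mol FeO.
M(FeO) = 1×55.845 + 1×15.999 = 71.844 g/mol.
Mass of FeO per formula unit = 1.5200 × 71.844 = 109.203 g.
FeO wt% = 109.203 / 248.715 × 100 = 43.91%.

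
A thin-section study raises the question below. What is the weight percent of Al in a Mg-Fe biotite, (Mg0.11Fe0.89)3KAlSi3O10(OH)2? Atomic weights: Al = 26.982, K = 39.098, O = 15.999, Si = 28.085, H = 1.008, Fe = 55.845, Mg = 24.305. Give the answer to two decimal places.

Molar mass of (Mg0.11Fe0.89)3KAlSi3O10(OH)2: 0.33×24.305 + 2.67×55.845 + 1×39.098 + 1×26.982 + 3×28.085 + 12×15.999 + 2×1.008 = 501.466 g/mol.
Mass of Al per formula unit: 1 × 26.982 = 26.982 g.
Weight fraction Al = 26.982 / 501.466 = 0.0538.

5.38 weight percent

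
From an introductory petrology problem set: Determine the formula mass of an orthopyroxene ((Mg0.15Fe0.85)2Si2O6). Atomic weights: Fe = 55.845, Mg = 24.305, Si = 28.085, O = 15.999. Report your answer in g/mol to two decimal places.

254.39 g/mol

The formula mass is the sum 0.30·24.305 + 1.70·55.845 + 2·28.085 + 6·15.999.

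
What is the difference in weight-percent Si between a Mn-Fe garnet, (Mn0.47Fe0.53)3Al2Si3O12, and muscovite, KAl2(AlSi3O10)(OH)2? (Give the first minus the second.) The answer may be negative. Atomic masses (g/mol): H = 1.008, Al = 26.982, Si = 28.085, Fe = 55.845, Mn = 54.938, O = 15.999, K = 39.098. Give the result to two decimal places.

First mineral: 84.255 g Si in 496.463 g formula = 16.97 wt% Si.
Second mineral: 84.255 g Si in 398.303 g formula = 21.15 wt% Si.
16.97% − 21.15% gives a difference of -4.18 percentage points.

-4.18 percentage points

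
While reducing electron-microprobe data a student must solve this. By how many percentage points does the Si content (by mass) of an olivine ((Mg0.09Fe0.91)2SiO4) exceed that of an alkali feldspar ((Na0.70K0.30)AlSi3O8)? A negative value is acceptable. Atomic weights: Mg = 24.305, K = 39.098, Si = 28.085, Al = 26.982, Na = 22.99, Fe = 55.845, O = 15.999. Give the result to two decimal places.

-17.37 percentage points

First mineral: 28.085 g Si in 198.094 g formula = 14.18 wt% Si.
Second mineral: 84.255 g Si in 267.051 g formula = 31.55 wt% Si.
14.18% − 31.55% gives a difference of -17.37 percentage points.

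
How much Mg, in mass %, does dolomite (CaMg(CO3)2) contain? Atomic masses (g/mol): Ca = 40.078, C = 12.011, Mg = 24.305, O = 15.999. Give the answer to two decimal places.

Molar mass of CaMg(CO3)2: 1×40.078 + 1×24.305 + 2×12.011 + 6×15.999 = 184.399 g/mol.
Mass of Mg per formula unit: 1 × 24.305 = 24.305 g.
Weight fraction Mg = 24.305 / 184.399 = 0.1318.

13.18 mass %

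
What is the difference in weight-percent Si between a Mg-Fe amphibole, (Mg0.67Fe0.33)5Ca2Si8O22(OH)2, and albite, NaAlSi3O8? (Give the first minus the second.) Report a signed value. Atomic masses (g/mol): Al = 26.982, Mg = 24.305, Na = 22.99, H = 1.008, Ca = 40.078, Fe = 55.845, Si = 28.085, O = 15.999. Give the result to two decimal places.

Si in (Mg0.67Fe0.33)5Ca2Si8O22(OH)2: molar mass 864.394 g/mol; 8×28.085 = 224.680 g → 25.99 wt%.
Si in NaAlSi3O8: molar mass 262.219 g/mol; 3×28.085 = 84.255 g → 32.13 wt%.
Difference = 25.99 − 32.13 = -6.14 percentage points.

-6.14 percentage points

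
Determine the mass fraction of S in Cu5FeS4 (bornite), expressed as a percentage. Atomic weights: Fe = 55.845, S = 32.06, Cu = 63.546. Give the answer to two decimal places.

25.56 mass %

Molar mass of Cu5FeS4: 5*63.546 + 1*55.845 + 4*32.06 = 501.815 g/mol.
Mass of S per formula unit: 4 × 32.06 = 128.240 g.
Weight fraction S = 128.240 / 501.815 = 0.2556.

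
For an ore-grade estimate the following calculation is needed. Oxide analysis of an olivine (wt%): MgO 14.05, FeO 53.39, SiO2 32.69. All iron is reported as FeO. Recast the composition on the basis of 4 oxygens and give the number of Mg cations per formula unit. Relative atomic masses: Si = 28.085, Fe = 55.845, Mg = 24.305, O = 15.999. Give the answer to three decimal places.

0.640 Mg apfu

MgO: 14.05/40.304 = 0.34860 mol → 0.34860 mol Mg, 0.34860 mol O.
FeO: 53.39/71.844 = 0.74314 mol → 0.74314 mol Fe, 0.74314 mol O.
SiO2: 32.69/60.083 = 0.54408 mol → 0.54408 mol Si, 1.08816 mol O.
Total oxygen = 2.17990 mol. Normalization factor = 4/2.17990 = 1.83495.
Mg per 4 O = 0.34860 × 1.83495 = 0.640.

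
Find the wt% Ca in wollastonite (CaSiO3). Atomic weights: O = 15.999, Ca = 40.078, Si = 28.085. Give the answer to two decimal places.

Formula mass = 1·40.078 + 1·28.085 + 3·15.999 = 116.160 g/mol, of which 40.078 g is Ca.
So Ca makes up 40.078/116.160 = 0.3450 of the mass, i.e. 34.50%.

34.50 wt%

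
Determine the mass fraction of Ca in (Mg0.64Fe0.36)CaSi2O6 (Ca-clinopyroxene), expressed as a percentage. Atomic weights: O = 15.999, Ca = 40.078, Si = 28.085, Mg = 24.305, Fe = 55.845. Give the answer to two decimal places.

M((Mg0.64Fe0.36)CaSi2O6) = 227.901 g/mol.
Ca contributes 1 × 40.078 = 40.078 g per mole.
40.078/227.901 = 0.1759 → 17.59%.

17.59 weight percent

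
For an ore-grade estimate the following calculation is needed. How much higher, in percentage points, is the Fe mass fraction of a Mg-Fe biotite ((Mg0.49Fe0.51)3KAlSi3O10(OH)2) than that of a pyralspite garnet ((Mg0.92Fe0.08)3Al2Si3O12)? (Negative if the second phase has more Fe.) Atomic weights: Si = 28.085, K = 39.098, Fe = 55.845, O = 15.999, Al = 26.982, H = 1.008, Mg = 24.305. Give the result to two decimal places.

15.09 percentage points

First mineral: 85.443 g Fe in 465.510 g formula = 18.35 wt% Fe.
Second mineral: 13.403 g Fe in 410.692 g formula = 3.26 wt% Fe.
18.35% − 3.26% gives a difference of 15.09 percentage points.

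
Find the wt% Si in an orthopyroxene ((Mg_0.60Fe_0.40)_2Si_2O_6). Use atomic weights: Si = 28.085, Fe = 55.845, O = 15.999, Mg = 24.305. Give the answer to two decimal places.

24.85 weight percent

Formula mass = 1.20·24.305 + 0.80·55.845 + 2·28.085 + 6·15.999 = 226.006 g/mol, of which 56.170 g is Si.
So Si makes up 56.170/226.006 = 0.2485 of the mass, i.e. 24.85%.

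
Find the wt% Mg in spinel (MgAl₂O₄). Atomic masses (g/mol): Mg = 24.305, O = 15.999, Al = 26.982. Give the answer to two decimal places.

17.08 weight percent

Formula mass = 1·24.305 + 2·26.982 + 4·15.999 = 142.265 g/mol, of which 24.305 g is Mg.
So Mg makes up 24.305/142.265 = 0.1708 of the mass, i.e. 17.08%.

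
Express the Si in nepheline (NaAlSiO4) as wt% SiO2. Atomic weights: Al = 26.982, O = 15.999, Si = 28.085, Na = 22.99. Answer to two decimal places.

42.30 wt%

M(NaAlSiO4) = 142.053 g/mol; M(SiO2) = 60.083 g/mol.
Moles SiO2 per formula unit = 1 Si ÷ 1 = 1.0000.
SiO2 fraction = (1.0000 × 60.083) / 142.053 = 60.083/142.053 = 0.4230.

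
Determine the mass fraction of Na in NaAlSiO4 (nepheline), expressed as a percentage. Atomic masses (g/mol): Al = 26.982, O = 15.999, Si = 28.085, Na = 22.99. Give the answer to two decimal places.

16.18 mass %

Molar mass of NaAlSiO4: 1×22.99 + 1×26.982 + 1×28.085 + 4×15.999 = 142.053 g/mol.
Mass of Na per formula unit: 1 × 22.99 = 22.990 g.
Weight fraction Na = 22.990 / 142.053 = 0.1618.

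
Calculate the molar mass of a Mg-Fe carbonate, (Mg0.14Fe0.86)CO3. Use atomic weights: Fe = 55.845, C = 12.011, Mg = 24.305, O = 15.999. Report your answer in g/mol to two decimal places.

111.44 g/mol

M = 0.14*24.305 + 0.86*55.845 + 1*12.011 + 3*15.999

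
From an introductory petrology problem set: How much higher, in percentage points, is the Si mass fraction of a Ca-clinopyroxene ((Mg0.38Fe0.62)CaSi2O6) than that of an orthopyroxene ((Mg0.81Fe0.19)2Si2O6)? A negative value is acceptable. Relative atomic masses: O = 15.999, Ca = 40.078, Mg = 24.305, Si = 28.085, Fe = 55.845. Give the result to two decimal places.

-2.61 percentage points

M((Mg0.38Fe0.62)CaSi2O6) = 236.102 g/mol, so wt% Si = 56.170/236.102 × 100 = 23.79%.
M((Mg0.81Fe0.19)2Si2O6) = 212.759 g/mol, so wt% Si = 56.170/212.759 × 100 = 26.40%.
23.79 − 26.40 = -2.61 pp.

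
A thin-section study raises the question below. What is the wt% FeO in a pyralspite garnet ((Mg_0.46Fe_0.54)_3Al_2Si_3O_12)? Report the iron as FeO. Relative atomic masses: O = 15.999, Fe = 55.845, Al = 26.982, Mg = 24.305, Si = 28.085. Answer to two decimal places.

M((Mg_0.46Fe_0.54)_3Al_2Si_3O_12) = 454.217 g/mol; M(FeO) = 71.844 g/mol.
Moles FeO per formula unit = 1.62 Fe ÷ 1 = 1.6200.
FeO fraction = (1.6200 × 71.844) / 454.217 = 116.387/454.217 = 0.2562.

25.62 wt%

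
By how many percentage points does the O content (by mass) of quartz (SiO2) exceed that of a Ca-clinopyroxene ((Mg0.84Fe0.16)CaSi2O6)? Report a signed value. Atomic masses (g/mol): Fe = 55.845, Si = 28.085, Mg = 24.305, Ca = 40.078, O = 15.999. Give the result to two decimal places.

9.94 percentage points

O in SiO2: molar mass 60.083 g/mol; 2×15.999 = 31.998 g → 53.26 wt%.
O in (Mg0.84Fe0.16)CaSi2O6: molar mass 221.593 g/mol; 6×15.999 = 95.994 g → 43.32 wt%.
Difference = 53.26 − 43.32 = 9.94 percentage points.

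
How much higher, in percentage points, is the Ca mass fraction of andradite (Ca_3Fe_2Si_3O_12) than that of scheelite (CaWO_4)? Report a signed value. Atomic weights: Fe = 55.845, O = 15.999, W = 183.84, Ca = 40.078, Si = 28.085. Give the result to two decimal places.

9.74 percentage points

M(Ca_3Fe_2Si_3O_12) = 508.167 g/mol, so wt% Ca = 120.234/508.167 × 100 = 23.66%.
M(CaWO_4) = 287.914 g/mol, so wt% Ca = 40.078/287.914 × 100 = 13.92%.
23.66 − 13.92 = 9.74 pp.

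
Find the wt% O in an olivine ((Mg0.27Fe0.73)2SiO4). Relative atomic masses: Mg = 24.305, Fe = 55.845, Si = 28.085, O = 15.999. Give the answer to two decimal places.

Formula mass = 0.54*24.305 + 1.46*55.845 + 1*28.085 + 4*15.999 = 186.739 g/mol, of which 63.996 g is O.
So O makes up 63.996/186.739 = 0.3427 of the mass, i.e. 34.27%.

34.27 wt%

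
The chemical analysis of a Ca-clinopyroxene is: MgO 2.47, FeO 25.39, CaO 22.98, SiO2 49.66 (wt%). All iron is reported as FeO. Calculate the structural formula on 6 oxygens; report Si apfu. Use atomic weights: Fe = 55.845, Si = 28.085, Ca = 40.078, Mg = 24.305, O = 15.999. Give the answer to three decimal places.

MgO: 2.47/40.304 = 0.06128 mol → 0.06128 mol Mg, 0.06128 mol O.
FeO: 25.39/71.844 = 0.35340 mol → 0.35340 mol Fe, 0.35340 mol O.
CaO: 22.98/56.077 = 0.40979 mol → 0.40979 mol Ca, 0.40979 mol O.
SiO2: 49.66/60.083 = 0.82652 mol → 0.82652 mol Si, 1.65304 mol O.
Total oxygen = 2.47751 mol. Normalization factor = 6/2.47751 = 2.42179.
Si per 6 O = 0.82652 × 2.42179 = 2.002.

2.002 Si apfu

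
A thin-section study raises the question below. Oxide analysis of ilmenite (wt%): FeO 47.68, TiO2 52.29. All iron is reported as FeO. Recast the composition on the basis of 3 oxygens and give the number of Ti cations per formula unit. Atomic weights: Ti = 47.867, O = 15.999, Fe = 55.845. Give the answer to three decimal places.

FeO (M=71.844): mol = 0.66366; Fe = 0.66366, O = 0.66366.
TiO2 (M=79.865): mol = 0.65473; Ti = 0.65473, O = 1.30946.
ΣO = 1.97312; factor = 3/ΣO = 1.52043.
Ti apfu = 0.65473 × 1.52043 = 0.995.

0.995 Ti apfu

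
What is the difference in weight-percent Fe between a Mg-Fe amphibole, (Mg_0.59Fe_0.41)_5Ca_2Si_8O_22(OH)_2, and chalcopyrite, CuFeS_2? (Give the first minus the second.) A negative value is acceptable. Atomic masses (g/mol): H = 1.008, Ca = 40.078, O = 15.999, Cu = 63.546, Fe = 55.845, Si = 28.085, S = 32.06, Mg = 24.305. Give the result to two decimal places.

-17.38 percentage points

First mineral: 114.482 g Fe in 877.010 g formula = 13.05 wt% Fe.
Second mineral: 55.845 g Fe in 183.511 g formula = 30.43 wt% Fe.
13.05% − 30.43% gives a difference of -17.38 percentage points.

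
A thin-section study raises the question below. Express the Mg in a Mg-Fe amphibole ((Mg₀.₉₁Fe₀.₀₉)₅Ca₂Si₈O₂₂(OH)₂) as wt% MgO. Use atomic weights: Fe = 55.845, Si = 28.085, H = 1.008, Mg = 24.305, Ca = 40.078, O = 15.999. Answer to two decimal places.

22.19 wt%

Formula mass = 826.546 g/mol.
4.55 Mg → 4.5500 mol MgO per formula unit; M(MgO) = 40.304, so MgO mass = 183.383 g.
183.383/826.546 × 100 = 22.19 wt%.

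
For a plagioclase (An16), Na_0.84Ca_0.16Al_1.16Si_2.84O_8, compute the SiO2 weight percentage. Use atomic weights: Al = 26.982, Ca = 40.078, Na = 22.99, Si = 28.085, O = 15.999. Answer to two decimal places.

64.45 wt%

M(Na_0.84Ca_0.16Al_1.16Si_2.84O_8) = 264.777 g/mol; M(SiO2) = 60.083 g/mol.
Moles SiO2 per formula unit = 2.84 Si ÷ 1 = 2.8400.
SiO2 fraction = (2.8400 × 60.083) / 264.777 = 170.636/264.777 = 0.6445.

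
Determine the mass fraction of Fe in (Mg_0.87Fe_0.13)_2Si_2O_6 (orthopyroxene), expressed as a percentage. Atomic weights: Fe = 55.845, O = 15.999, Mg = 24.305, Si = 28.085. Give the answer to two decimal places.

6.95 weight percent

Formula mass = 1.74·24.305 + 0.26·55.845 + 2·28.085 + 6·15.999 = 208.974 g/mol, of which 14.520 g is Fe.
So Fe makes up 14.520/208.974 = 0.0695 of the mass, i.e. 6.95%.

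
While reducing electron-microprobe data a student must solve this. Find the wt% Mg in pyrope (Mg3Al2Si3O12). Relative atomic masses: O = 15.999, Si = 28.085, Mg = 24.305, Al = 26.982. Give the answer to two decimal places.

Formula mass = 3×24.305 + 2×26.982 + 3×28.085 + 12×15.999 = 403.122 g/mol, of which 72.915 g is Mg.
So Mg makes up 72.915/403.122 = 0.1809 of the mass, i.e. 18.09%.

18.09 weight percent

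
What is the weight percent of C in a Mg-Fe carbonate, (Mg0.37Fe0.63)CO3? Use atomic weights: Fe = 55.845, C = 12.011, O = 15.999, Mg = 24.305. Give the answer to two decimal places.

M((Mg0.37Fe0.63)CO3) = 104.183 g/mol.
C contributes 1 × 12.011 = 12.011 g per mole.
12.011/104.183 = 0.1153 → 11.53%.

11.53 weight percent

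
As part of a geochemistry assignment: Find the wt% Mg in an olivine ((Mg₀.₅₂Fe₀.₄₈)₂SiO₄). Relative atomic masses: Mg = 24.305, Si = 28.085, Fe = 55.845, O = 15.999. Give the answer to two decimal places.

14.78 weight percent

M((Mg₀.₅₂Fe₀.₄₈)₂SiO₄) = 170.969 g/mol.
Mg contributes 1.04 × 24.305 = 25.277 g per mole.
25.277/170.969 = 0.1478 → 14.78%.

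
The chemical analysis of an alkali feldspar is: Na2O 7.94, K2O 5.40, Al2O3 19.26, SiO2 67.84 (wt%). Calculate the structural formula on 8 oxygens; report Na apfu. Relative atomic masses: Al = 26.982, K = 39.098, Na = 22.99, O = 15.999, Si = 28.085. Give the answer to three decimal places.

0.681 Na apfu

Na2O (M=61.979): mol = 0.12811; Na = 0.25622, O = 0.12811.
K2O (M=94.195): mol = 0.05733; K = 0.11466, O = 0.05733.
Al2O3 (M=101.961): mol = 0.18890; Al = 0.37780, O = 0.56670.
SiO2 (M=60.083): mol = 1.12910; Si = 1.12910, O = 2.25820.
ΣO = 3.01034; factor = 8/ΣO = 2.65751.
Na apfu = 0.25622 × 2.65751 = 0.681.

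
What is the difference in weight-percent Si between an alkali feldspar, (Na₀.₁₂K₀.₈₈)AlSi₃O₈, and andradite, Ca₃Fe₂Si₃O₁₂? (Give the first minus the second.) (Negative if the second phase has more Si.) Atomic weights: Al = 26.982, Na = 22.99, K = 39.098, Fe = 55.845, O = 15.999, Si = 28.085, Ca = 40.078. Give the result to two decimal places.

13.90 percentage points

Si in (Na₀.₁₂K₀.₈₈)AlSi₃O₈: molar mass 276.394 g/mol; 3×28.085 = 84.255 g → 30.48 wt%.
Si in Ca₃Fe₂Si₃O₁₂: molar mass 508.167 g/mol; 3×28.085 = 84.255 g → 16.58 wt%.
Difference = 30.48 − 16.58 = 13.90 percentage points.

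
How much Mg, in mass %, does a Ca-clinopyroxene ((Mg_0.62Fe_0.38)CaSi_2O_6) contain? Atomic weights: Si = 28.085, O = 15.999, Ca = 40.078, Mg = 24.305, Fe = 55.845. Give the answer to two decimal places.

6.59 mass %

M((Mg_0.62Fe_0.38)CaSi_2O_6) = 228.532 g/mol.
Mg contributes 0.62 × 24.305 = 15.069 g per mole.
15.069/228.532 = 0.0659 → 6.59%.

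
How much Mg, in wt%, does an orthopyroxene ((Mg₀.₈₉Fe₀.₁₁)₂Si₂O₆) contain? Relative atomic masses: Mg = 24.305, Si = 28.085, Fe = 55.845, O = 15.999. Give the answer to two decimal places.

20.83 wt%

Molar mass of (Mg₀.₈₉Fe₀.₁₁)₂Si₂O₆: 1.78×24.305 + 0.22×55.845 + 2×28.085 + 6×15.999 = 207.713 g/mol.
Mass of Mg per formula unit: 1.78 × 24.305 = 43.263 g.
Weight fraction Mg = 43.263 / 207.713 = 0.2083.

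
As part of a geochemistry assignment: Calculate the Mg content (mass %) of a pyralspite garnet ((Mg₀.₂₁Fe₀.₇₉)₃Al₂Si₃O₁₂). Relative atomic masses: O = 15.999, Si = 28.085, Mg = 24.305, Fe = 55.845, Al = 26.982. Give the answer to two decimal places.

3.20 mass %

Molar mass of (Mg₀.₂₁Fe₀.₇₉)₃Al₂Si₃O₁₂: 0.63*24.305 + 2.37*55.845 + 2*26.982 + 3*28.085 + 12*15.999 = 477.872 g/mol.
Mass of Mg per formula unit: 0.63 × 24.305 = 15.312 g.
Weight fraction Mg = 15.312 / 477.872 = 0.0320.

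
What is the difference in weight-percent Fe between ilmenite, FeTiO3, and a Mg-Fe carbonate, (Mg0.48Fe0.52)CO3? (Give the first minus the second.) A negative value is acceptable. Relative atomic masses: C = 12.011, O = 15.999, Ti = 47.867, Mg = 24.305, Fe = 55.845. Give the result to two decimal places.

7.98 percentage points

First mineral: 55.845 g Fe in 151.709 g formula = 36.81 wt% Fe.
Second mineral: 29.039 g Fe in 100.714 g formula = 28.83 wt% Fe.
36.81% − 28.83% gives a difference of 7.98 percentage points.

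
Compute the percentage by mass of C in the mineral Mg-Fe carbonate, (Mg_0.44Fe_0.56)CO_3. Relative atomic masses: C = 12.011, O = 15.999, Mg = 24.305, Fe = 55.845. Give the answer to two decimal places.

Formula mass = 0.44*24.305 + 0.56*55.845 + 1*12.011 + 3*15.999 = 101.975 g/mol, of which 12.011 g is C.
So C makes up 12.011/101.975 = 0.1178 of the mass, i.e. 11.78%.

11.78 mass %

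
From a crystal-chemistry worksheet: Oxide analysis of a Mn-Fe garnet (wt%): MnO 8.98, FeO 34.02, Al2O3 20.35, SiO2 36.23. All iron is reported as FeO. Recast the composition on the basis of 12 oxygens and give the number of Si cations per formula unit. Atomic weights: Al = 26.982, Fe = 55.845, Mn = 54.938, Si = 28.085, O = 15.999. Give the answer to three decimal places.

8.98 wt% MnO ÷ 70.937 g/mol = 0.12659 mol, giving 0.12659 Mn and 0.12659 O.
34.02 wt% FeO ÷ 71.844 g/mol = 0.47353 mol, giving 0.47353 Fe and 0.47353 O.
20.35 wt% Al2O3 ÷ 101.961 g/mol = 0.19959 mol, giving 0.39918 Al and 0.59877 O.
36.23 wt% SiO2 ÷ 60.083 g/mol = 0.60300 mol, giving 0.60300 Si and 1.20600 O.
Oxygen sums to 2.40489; scaling by 12/2.40489 = 4.98983 puts the formula on 12 O.
Si: 0.60300 × 4.98983 = 3.009 atoms per formula unit.

3.009 Si apfu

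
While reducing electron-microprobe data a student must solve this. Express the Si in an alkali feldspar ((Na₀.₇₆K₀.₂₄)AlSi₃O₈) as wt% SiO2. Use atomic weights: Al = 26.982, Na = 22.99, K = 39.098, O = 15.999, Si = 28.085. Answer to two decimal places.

67.74 wt%

M((Na₀.₇₆K₀.₂₄)AlSi₃O₈) = 266.085 g/mol; M(SiO2) = 60.083 g/mol.
Moles SiO2 per formula unit = 3 Si ÷ 1 = 3.0000.
SiO2 fraction = (3.0000 × 60.083) / 266.085 = 180.249/266.085 = 0.6774.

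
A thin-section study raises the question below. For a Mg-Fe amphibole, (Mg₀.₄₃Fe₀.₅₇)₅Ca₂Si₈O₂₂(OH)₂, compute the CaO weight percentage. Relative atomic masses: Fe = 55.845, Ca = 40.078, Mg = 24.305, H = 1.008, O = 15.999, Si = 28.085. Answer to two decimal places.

Molar mass of (Mg₀.₄₃Fe₀.₅₇)₅Ca₂Si₈O₂₂(OH)₂ = 2.15·24.305 + 2.85·55.845 + 2·40.078 + 8·28.085 + 24·15.999 + 2·1.008 = 902.242 g/mol.
Each formula unit contains 2 Ca, equivalent to 2/1 = 2.0000 mol CaO.
M(CaO) = 1×40.078 + 1×15.999 = 56.077 g/mol.
Mass of CaO per formula unit = 2.0000 × 56.077 = 112.154 g.
CaO wt% = 112.154 / 902.242 × 100 = 12.43%.

12.43 wt%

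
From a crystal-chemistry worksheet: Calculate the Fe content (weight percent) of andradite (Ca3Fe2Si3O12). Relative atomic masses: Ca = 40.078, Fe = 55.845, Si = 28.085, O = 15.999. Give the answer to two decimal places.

21.98 weight percent

Formula mass = 3·40.078 + 2·55.845 + 3·28.085 + 12·15.999 = 508.167 g/mol, of which 111.690 g is Fe.
So Fe makes up 111.690/508.167 = 0.2198 of the mass, i.e. 21.98%.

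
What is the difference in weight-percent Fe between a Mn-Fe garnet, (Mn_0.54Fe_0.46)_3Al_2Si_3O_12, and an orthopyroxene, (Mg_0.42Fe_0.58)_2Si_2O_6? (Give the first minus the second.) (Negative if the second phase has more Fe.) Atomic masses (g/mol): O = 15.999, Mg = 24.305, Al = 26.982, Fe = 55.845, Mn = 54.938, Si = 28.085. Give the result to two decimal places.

M((Mn_0.54Fe_0.46)_3Al_2Si_3O_12) = 496.273 g/mol, so wt% Fe = 77.066/496.273 × 100 = 15.53%.
M((Mg_0.42Fe_0.58)_2Si_2O_6) = 237.360 g/mol, so wt% Fe = 64.780/237.360 × 100 = 27.29%.
15.53 − 27.29 = -11.76 pp.

-11.76 percentage points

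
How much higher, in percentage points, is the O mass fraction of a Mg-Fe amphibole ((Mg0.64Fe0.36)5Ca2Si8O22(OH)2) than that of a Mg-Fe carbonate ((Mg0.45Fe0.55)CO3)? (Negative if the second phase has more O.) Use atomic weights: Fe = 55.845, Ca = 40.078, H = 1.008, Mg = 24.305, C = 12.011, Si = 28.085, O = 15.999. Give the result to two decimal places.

-3.03 percentage points

M((Mg0.64Fe0.36)5Ca2Si8O22(OH)2) = 869.125 g/mol, so wt% O = 383.976/869.125 × 100 = 44.18%.
M((Mg0.45Fe0.55)CO3) = 101.660 g/mol, so wt% O = 47.997/101.660 × 100 = 47.21%.
44.18 − 47.21 = -3.03 pp.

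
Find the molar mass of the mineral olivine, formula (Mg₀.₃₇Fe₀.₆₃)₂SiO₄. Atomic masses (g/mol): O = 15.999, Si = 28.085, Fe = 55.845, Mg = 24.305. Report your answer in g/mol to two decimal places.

Mg: 0.74 × 24.305 = 17.9857
Fe: 1.26 × 55.845 = 70.3647
Si: 1 × 28.085 = 28.0850
O: 4 × 15.999 = 63.9960
Summing the contributions gives the formula mass.

180.43 g/mol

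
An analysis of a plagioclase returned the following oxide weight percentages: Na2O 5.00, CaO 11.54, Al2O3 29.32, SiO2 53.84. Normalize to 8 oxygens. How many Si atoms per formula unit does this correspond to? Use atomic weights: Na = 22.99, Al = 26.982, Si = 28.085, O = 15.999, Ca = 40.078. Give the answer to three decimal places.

Na2O (M=61.979): mol = 0.08067; Na = 0.16134, O = 0.08067.
CaO (M=56.077): mol = 0.20579; Ca = 0.20579, O = 0.20579.
Al2O3 (M=101.961): mol = 0.28756; Al = 0.57512, O = 0.86268.
SiO2 (M=60.083): mol = 0.89609; Si = 0.89609, O = 1.79218.
ΣO = 2.94132; factor = 8/ΣO = 2.71987.
Si apfu = 0.89609 × 2.71987 = 2.437.

2.437 Si apfu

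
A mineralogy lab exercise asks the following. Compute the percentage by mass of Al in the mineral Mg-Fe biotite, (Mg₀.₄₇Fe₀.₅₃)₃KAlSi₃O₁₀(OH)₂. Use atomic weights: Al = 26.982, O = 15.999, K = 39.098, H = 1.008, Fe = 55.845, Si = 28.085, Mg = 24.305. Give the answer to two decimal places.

Formula mass = 1.41×24.305 + 1.59×55.845 + 1×39.098 + 1×26.982 + 3×28.085 + 12×15.999 + 2×1.008 = 467.403 g/mol, of which 26.982 g is Al.
So Al makes up 26.982/467.403 = 0.0577 of the mass, i.e. 5.77%.

5.77 mass %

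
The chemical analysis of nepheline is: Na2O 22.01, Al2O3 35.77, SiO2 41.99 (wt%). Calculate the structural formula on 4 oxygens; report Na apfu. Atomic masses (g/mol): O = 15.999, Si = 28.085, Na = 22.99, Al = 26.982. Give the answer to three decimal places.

Na2O (M=61.979): mol = 0.35512; Na = 0.71024, O = 0.35512.
Al2O3 (M=101.961): mol = 0.35082; Al = 0.70164, O = 1.05246.
SiO2 (M=60.083): mol = 0.69887; Si = 0.69887, O = 1.39774.
ΣO = 2.80532; factor = 4/ΣO = 1.42586.
Na apfu = 0.71024 × 1.42586 = 1.013.

1.013 Na apfu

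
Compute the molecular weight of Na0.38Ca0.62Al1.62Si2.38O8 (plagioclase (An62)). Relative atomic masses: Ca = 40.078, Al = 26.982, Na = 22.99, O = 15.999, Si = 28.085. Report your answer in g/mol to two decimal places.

272.13 g/mol

M = 0.38*22.99 + 0.62*40.078 + 1.62*26.982 + 2.38*28.085 + 8*15.999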